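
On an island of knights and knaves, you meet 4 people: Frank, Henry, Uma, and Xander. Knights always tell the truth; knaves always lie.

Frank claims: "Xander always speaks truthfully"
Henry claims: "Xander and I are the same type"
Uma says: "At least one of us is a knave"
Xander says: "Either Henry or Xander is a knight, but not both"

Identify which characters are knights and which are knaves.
Frank is a knight.
Henry is a knave.
Uma is a knight.
Xander is a knight.

Verification:
- Frank (knight) says "Xander always speaks truthfully" - this is TRUE because Xander is a knight.
- Henry (knave) says "Xander and I are the same type" - this is FALSE (a lie) because Henry is a knave and Xander is a knight.
- Uma (knight) says "At least one of us is a knave" - this is TRUE because Henry is a knave.
- Xander (knight) says "Either Henry or Xander is a knight, but not both" - this is TRUE because Henry is a knave and Xander is a knight.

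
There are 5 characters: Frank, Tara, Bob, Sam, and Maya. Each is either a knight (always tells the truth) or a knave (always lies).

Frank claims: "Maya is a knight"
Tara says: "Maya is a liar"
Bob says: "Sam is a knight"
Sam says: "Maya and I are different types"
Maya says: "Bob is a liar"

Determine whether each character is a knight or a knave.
Frank is a knave.
Tara is a knight.
Bob is a knight.
Sam is a knight.
Maya is a knave.

Verification:
- Frank (knave) says "Maya is a knight" - this is FALSE (a lie) because Maya is a knave.
- Tara (knight) says "Maya is a liar" - this is TRUE because Maya is a knave.
- Bob (knight) says "Sam is a knight" - this is TRUE because Sam is a knight.
- Sam (knight) says "Maya and I are different types" - this is TRUE because Sam is a knight and Maya is a knave.
- Maya (knave) says "Bob is a liar" - this is FALSE (a lie) because Bob is a knight.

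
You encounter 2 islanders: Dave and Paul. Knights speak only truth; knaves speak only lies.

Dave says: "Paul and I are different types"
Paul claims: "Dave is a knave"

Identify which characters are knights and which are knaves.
Dave is a knight.
Paul is a knave.

Verification:
- Dave (knight) says "Paul and I are different types" - this is TRUE because Dave is a knight and Paul is a knave.
- Paul (knave) says "Dave is a knave" - this is FALSE (a lie) because Dave is a knight.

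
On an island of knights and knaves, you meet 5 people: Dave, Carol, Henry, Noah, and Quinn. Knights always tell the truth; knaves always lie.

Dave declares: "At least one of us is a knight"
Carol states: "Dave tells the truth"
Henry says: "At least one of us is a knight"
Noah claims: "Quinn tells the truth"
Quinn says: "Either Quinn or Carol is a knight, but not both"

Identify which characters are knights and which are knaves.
Dave is a knave.
Carol is a knave.
Henry is a knave.
Noah is a knave.
Quinn is a knave.

Verification:
- Dave (knave) says "At least one of us is a knight" - this is FALSE (a lie) because no one is a knight.
- Carol (knave) says "Dave tells the truth" - this is FALSE (a lie) because Dave is a knave.
- Henry (knave) says "At least one of us is a knight" - this is FALSE (a lie) because no one is a knight.
- Noah (knave) says "Quinn tells the truth" - this is FALSE (a lie) because Quinn is a knave.
- Quinn (knave) says "Either Quinn or Carol is a knight, but not both" - this is FALSE (a lie) because Quinn is a knave and Carol is a knave.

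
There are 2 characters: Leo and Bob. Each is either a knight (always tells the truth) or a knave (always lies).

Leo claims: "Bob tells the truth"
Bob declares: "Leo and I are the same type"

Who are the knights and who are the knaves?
Leo is a knight.
Bob is a knight.

Verification:
- Leo (knight) says "Bob tells the truth" - this is TRUE because Bob is a knight.
- Bob (knight) says "Leo and I are the same type" - this is TRUE because Bob is a knight and Leo is a knight.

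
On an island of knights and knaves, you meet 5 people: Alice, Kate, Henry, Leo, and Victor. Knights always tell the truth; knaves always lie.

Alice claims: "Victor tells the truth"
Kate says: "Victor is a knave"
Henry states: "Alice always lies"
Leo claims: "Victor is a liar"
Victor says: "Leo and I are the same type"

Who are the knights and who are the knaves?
Alice is a knave.
Kate is a knight.
Henry is a knight.
Leo is a knight.
Victor is a knave.

Verification:
- Alice (knave) says "Victor tells the truth" - this is FALSE (a lie) because Victor is a knave.
- Kate (knight) says "Victor is a knave" - this is TRUE because Victor is a knave.
- Henry (knight) says "Alice always lies" - this is TRUE because Alice is a knave.
- Leo (knight) says "Victor is a liar" - this is TRUE because Victor is a knave.
- Victor (knave) says "Leo and I are the same type" - this is FALSE (a lie) because Victor is a knave and Leo is a knight.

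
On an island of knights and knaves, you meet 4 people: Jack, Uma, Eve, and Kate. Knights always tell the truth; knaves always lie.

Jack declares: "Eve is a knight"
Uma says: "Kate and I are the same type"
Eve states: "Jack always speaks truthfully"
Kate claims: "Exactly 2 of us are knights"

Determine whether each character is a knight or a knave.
Jack is a knave.
Uma is a knight.
Eve is a knave.
Kate is a knight.

Verification:
- Jack (knave) says "Eve is a knight" - this is FALSE (a lie) because Eve is a knave.
- Uma (knight) says "Kate and I are the same type" - this is TRUE because Uma is a knight and Kate is a knight.
- Eve (knave) says "Jack always speaks truthfully" - this is FALSE (a lie) because Jack is a knave.
- Kate (knight) says "Exactly 2 of us are knights" - this is TRUE because there are 2 knights.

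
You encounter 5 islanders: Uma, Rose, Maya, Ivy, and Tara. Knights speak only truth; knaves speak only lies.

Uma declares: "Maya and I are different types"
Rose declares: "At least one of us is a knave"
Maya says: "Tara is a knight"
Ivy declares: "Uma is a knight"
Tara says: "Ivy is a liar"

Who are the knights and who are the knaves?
Uma is a knight.
Rose is a knight.
Maya is a knave.
Ivy is a knight.
Tara is a knave.

Verification:
- Uma (knight) says "Maya and I are different types" - this is TRUE because Uma is a knight and Maya is a knave.
- Rose (knight) says "At least one of us is a knave" - this is TRUE because Maya and Tara are knaves.
- Maya (knave) says "Tara is a knight" - this is FALSE (a lie) because Tara is a knave.
- Ivy (knight) says "Uma is a knight" - this is TRUE because Uma is a knight.
- Tara (knave) says "Ivy is a liar" - this is FALSE (a lie) because Ivy is a knight.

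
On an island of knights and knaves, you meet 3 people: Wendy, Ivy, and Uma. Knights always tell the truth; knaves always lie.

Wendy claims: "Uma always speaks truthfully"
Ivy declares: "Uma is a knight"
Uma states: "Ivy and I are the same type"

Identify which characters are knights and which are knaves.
Wendy is a knight.
Ivy is a knight.
Uma is a knight.

Verification:
- Wendy (knight) says "Uma always speaks truthfully" - this is TRUE because Uma is a knight.
- Ivy (knight) says "Uma is a knight" - this is TRUE because Uma is a knight.
- Uma (knight) says "Ivy and I are the same type" - this is TRUE because Uma is a knight and Ivy is a knight.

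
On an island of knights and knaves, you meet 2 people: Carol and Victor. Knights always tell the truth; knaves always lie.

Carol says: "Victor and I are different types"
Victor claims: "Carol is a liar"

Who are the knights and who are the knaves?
Carol is a knight.
Victor is a knave.

Verification:
- Carol (knight) says "Victor and I are different types" - this is TRUE because Carol is a knight and Victor is a knave.
- Victor (knave) says "Carol is a liar" - this is FALSE (a lie) because Carol is a knight.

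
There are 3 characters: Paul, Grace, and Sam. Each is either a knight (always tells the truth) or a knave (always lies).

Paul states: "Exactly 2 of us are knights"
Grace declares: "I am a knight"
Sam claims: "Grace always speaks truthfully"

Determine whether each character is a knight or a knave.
Paul is a knave.
Grace is a knave.
Sam is a knave.

Verification:
- Paul (knave) says "Exactly 2 of us are knights" - this is FALSE (a lie) because there are 0 knights.
- Grace (knave) says "I am a knight" - this is FALSE (a lie) because Grace is a knave.
- Sam (knave) says "Grace always speaks truthfully" - this is FALSE (a lie) because Grace is a knave.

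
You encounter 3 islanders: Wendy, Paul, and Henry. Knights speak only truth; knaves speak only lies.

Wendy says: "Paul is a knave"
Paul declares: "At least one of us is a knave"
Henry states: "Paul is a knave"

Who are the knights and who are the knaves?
Wendy is a knave.
Paul is a knight.
Henry is a knave.

Verification:
- Wendy (knave) says "Paul is a knave" - this is FALSE (a lie) because Paul is a knight.
- Paul (knight) says "At least one of us is a knave" - this is TRUE because Wendy and Henry are knaves.
- Henry (knave) says "Paul is a knave" - this is FALSE (a lie) because Paul is a knight.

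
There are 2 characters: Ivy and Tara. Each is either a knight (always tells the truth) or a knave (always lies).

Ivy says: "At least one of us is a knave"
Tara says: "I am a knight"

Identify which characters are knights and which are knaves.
Ivy is a knight.
Tara is a knave.

Verification:
- Ivy (knight) says "At least one of us is a knave" - this is TRUE because Tara is a knave.
- Tara (knave) says "I am a knight" - this is FALSE (a lie) because Tara is a knave.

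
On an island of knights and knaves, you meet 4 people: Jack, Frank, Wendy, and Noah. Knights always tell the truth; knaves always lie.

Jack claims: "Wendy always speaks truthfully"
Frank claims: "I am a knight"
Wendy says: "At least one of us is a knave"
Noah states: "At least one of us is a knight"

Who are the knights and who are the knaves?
Jack is a knight.
Frank is a knave.
Wendy is a knight.
Noah is a knight.

Verification:
- Jack (knight) says "Wendy always speaks truthfully" - this is TRUE because Wendy is a knight.
- Frank (knave) says "I am a knight" - this is FALSE (a lie) because Frank is a knave.
- Wendy (knight) says "At least one of us is a knave" - this is TRUE because Frank is a knave.
- Noah (knight) says "At least one of us is a knight" - this is TRUE because Jack, Wendy, and Noah are knights.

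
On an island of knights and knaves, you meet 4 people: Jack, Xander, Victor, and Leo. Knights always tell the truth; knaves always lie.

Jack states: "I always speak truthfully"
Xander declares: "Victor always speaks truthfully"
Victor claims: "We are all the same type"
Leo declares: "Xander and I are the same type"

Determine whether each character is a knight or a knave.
Jack is a knight.
Xander is a knight.
Victor is a knight.
Leo is a knight.

Verification:
- Jack (knight) says "I always speak truthfully" - this is TRUE because Jack is a knight.
- Xander (knight) says "Victor always speaks truthfully" - this is TRUE because Victor is a knight.
- Victor (knight) says "We are all the same type" - this is TRUE because Jack, Xander, Victor, and Leo are knights.
- Leo (knight) says "Xander and I are the same type" - this is TRUE because Leo is a knight and Xander is a knight.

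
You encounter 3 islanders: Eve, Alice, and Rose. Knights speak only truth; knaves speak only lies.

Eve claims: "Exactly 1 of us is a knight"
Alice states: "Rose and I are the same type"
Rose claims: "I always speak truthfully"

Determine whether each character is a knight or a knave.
Eve is a knave.
Alice is a knight.
Rose is a knight.

Verification:
- Eve (knave) says "Exactly 1 of us is a knight" - this is FALSE (a lie) because there are 2 knights.
- Alice (knight) says "Rose and I are the same type" - this is TRUE because Alice is a knight and Rose is a knight.
- Rose (knight) says "I always speak truthfully" - this is TRUE because Rose is a knight.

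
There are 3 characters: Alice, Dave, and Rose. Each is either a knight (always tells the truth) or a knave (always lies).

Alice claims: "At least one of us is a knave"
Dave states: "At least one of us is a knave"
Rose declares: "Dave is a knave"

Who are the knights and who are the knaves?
Alice is a knight.
Dave is a knight.
Rose is a knave.

Verification:
- Alice (knight) says "At least one of us is a knave" - this is TRUE because Rose is a knave.
- Dave (knight) says "At least one of us is a knave" - this is TRUE because Rose is a knave.
- Rose (knave) says "Dave is a knave" - this is FALSE (a lie) because Dave is a knight.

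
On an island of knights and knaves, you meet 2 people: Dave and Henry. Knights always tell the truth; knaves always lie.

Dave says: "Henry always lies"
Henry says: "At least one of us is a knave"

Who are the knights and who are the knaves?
Dave is a knave.
Henry is a knight.

Verification:
- Dave (knave) says "Henry always lies" - this is FALSE (a lie) because Henry is a knight.
- Henry (knight) says "At least one of us is a knave" - this is TRUE because Dave is a knave.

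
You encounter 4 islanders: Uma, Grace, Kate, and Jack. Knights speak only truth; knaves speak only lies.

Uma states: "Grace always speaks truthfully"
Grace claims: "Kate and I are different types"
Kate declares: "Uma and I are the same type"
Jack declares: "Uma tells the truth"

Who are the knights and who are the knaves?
Uma is a knight.
Grace is a knight.
Kate is a knave.
Jack is a knight.

Verification:
- Uma (knight) says "Grace always speaks truthfully" - this is TRUE because Grace is a knight.
- Grace (knight) says "Kate and I are different types" - this is TRUE because Grace is a knight and Kate is a knave.
- Kate (knave) says "Uma and I are the same type" - this is FALSE (a lie) because Kate is a knave and Uma is a knight.
- Jack (knight) says "Uma tells the truth" - this is TRUE because Uma is a knight.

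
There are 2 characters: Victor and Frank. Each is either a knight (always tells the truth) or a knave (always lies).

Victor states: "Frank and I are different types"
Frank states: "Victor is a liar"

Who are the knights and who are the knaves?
Victor is a knight.
Frank is a knave.

Verification:
- Victor (knight) says "Frank and I are different types" - this is TRUE because Victor is a knight and Frank is a knave.
- Frank (knave) says "Victor is a liar" - this is FALSE (a lie) because Victor is a knight.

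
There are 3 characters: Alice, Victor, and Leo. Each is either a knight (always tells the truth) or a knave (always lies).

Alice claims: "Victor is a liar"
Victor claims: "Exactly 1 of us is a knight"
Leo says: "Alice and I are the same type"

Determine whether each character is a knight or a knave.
Alice is a knight.
Victor is a knave.
Leo is a knight.

Verification:
- Alice (knight) says "Victor is a liar" - this is TRUE because Victor is a knave.
- Victor (knave) says "Exactly 1 of us is a knight" - this is FALSE (a lie) because there are 2 knights.
- Leo (knight) says "Alice and I are the same type" - this is TRUE because Leo is a knight and Alice is a knight.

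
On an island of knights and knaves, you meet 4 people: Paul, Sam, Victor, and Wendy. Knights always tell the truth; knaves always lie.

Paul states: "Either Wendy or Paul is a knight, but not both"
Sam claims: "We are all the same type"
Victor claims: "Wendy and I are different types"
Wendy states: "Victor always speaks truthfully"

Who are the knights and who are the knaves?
Paul is a knight.
Sam is a knave.
Victor is a knave.
Wendy is a knave.

Verification:
- Paul (knight) says "Either Wendy or Paul is a knight, but not both" - this is TRUE because Wendy is a knave and Paul is a knight.
- Sam (knave) says "We are all the same type" - this is FALSE (a lie) because Paul is a knight and Sam, Victor, and Wendy are knaves.
- Victor (knave) says "Wendy and I are different types" - this is FALSE (a lie) because Victor is a knave and Wendy is a knave.
- Wendy (knave) says "Victor always speaks truthfully" - this is FALSE (a lie) because Victor is a knave.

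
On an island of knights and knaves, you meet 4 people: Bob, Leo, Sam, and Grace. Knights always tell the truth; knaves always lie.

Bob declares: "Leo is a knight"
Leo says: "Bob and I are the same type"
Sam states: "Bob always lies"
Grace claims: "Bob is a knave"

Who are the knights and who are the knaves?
Bob is a knight.
Leo is a knight.
Sam is a knave.
Grace is a knave.

Verification:
- Bob (knight) says "Leo is a knight" - this is TRUE because Leo is a knight.
- Leo (knight) says "Bob and I are the same type" - this is TRUE because Leo is a knight and Bob is a knight.
- Sam (knave) says "Bob always lies" - this is FALSE (a lie) because Bob is a knight.
- Grace (knave) says "Bob is a knave" - this is FALSE (a lie) because Bob is a knight.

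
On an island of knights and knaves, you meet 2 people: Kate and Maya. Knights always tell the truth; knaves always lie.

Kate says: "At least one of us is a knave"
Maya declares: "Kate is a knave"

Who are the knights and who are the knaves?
Kate is a knight.
Maya is a knave.

Verification:
- Kate (knight) says "At least one of us is a knave" - this is TRUE because Maya is a knave.
- Maya (knave) says "Kate is a knave" - this is FALSE (a lie) because Kate is a knight.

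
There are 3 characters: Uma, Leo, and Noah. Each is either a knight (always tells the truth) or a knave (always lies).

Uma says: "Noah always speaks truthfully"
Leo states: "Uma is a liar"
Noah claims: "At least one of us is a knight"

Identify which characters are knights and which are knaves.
Uma is a knight.
Leo is a knave.
Noah is a knight.

Verification:
- Uma (knight) says "Noah always speaks truthfully" - this is TRUE because Noah is a knight.
- Leo (knave) says "Uma is a liar" - this is FALSE (a lie) because Uma is a knight.
- Noah (knight) says "At least one of us is a knight" - this is TRUE because Uma and Noah are knights.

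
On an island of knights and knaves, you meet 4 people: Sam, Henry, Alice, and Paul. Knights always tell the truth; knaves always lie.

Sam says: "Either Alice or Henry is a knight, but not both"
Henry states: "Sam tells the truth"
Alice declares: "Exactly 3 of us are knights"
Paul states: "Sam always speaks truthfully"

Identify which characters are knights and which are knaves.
Sam is a knave.
Henry is a knave.
Alice is a knave.
Paul is a knave.

Verification:
- Sam (knave) says "Either Alice or Henry is a knight, but not both" - this is FALSE (a lie) because Alice is a knave and Henry is a knave.
- Henry (knave) says "Sam tells the truth" - this is FALSE (a lie) because Sam is a knave.
- Alice (knave) says "Exactly 3 of us are knights" - this is FALSE (a lie) because there are 0 knights.
- Paul (knave) says "Sam always speaks truthfully" - this is FALSE (a lie) because Sam is a knave.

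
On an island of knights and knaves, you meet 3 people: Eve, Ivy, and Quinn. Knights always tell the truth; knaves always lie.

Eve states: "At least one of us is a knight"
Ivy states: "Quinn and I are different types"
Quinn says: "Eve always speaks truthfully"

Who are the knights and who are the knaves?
Eve is a knave.
Ivy is a knave.
Quinn is a knave.

Verification:
- Eve (knave) says "At least one of us is a knight" - this is FALSE (a lie) because no one is a knight.
- Ivy (knave) says "Quinn and I are different types" - this is FALSE (a lie) because Ivy is a knave and Quinn is a knave.
- Quinn (knave) says "Eve always speaks truthfully" - this is FALSE (a lie) because Eve is a knave.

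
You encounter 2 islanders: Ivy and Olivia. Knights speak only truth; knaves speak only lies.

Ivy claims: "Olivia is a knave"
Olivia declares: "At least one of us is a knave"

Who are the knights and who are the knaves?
Ivy is a knave.
Olivia is a knight.

Verification:
- Ivy (knave) says "Olivia is a knave" - this is FALSE (a lie) because Olivia is a knight.
- Olivia (knight) says "At least one of us is a knave" - this is TRUE because Ivy is a knave.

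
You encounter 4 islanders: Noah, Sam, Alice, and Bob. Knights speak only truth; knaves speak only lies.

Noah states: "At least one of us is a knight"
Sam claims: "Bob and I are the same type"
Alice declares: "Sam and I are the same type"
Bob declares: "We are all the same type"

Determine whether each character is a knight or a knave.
Noah is a knight.
Sam is a knight.
Alice is a knight.
Bob is a knight.

Verification:
- Noah (knight) says "At least one of us is a knight" - this is TRUE because Noah, Sam, Alice, and Bob are knights.
- Sam (knight) says "Bob and I are the same type" - this is TRUE because Sam is a knight and Bob is a knight.
- Alice (knight) says "Sam and I are the same type" - this is TRUE because Alice is a knight and Sam is a knight.
- Bob (knight) says "We are all the same type" - this is TRUE because Noah, Sam, Alice, and Bob are knights.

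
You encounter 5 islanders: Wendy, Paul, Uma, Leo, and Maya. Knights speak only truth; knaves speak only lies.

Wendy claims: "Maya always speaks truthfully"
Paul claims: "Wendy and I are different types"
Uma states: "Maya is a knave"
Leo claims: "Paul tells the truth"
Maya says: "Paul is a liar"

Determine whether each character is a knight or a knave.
Wendy is a knave.
Paul is a knight.
Uma is a knight.
Leo is a knight.
Maya is a knave.

Verification:
- Wendy (knave) says "Maya always speaks truthfully" - this is FALSE (a lie) because Maya is a knave.
- Paul (knight) says "Wendy and I are different types" - this is TRUE because Paul is a knight and Wendy is a knave.
- Uma (knight) says "Maya is a knave" - this is TRUE because Maya is a knave.
- Leo (knight) says "Paul tells the truth" - this is TRUE because Paul is a knight.
- Maya (knave) says "Paul is a liar" - this is FALSE (a lie) because Paul is a knight.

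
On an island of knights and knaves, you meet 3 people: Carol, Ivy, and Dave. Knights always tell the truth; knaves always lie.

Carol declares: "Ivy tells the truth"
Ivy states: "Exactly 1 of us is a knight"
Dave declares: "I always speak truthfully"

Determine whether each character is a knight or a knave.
Carol is a knave.
Ivy is a knave.
Dave is a knave.

Verification:
- Carol (knave) says "Ivy tells the truth" - this is FALSE (a lie) because Ivy is a knave.
- Ivy (knave) says "Exactly 1 of us is a knight" - this is FALSE (a lie) because there are 0 knights.
- Dave (knave) says "I always speak truthfully" - this is FALSE (a lie) because Dave is a knave.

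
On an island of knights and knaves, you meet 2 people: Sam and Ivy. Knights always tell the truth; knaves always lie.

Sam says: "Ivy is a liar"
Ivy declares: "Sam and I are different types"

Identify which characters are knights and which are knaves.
Sam is a knave.
Ivy is a knight.

Verification:
- Sam (knave) says "Ivy is a liar" - this is FALSE (a lie) because Ivy is a knight.
- Ivy (knight) says "Sam and I are different types" - this is TRUE because Ivy is a knight and Sam is a knave.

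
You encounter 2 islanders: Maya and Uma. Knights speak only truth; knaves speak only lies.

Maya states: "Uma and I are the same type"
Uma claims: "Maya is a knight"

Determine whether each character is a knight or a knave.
Maya is a knight.
Uma is a knight.

Verification:
- Maya (knight) says "Uma and I are the same type" - this is TRUE because Maya is a knight and Uma is a knight.
- Uma (knight) says "Maya is a knight" - this is TRUE because Maya is a knight.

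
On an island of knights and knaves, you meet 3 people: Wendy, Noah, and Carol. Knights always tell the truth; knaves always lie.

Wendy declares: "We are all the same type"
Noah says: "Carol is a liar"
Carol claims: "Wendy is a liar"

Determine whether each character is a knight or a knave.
Wendy is a knave.
Noah is a knave.
Carol is a knight.

Verification:
- Wendy (knave) says "We are all the same type" - this is FALSE (a lie) because Carol is a knight and Wendy and Noah are knaves.
- Noah (knave) says "Carol is a liar" - this is FALSE (a lie) because Carol is a knight.
- Carol (knight) says "Wendy is a liar" - this is TRUE because Wendy is a knave.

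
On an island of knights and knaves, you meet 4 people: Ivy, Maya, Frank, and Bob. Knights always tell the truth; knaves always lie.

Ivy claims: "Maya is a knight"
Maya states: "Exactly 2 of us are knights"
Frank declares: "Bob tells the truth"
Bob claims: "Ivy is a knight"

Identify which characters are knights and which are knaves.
Ivy is a knave.
Maya is a knave.
Frank is a knave.
Bob is a knave.

Verification:
- Ivy (knave) says "Maya is a knight" - this is FALSE (a lie) because Maya is a knave.
- Maya (knave) says "Exactly 2 of us are knights" - this is FALSE (a lie) because there are 0 knights.
- Frank (knave) says "Bob tells the truth" - this is FALSE (a lie) because Bob is a knave.
- Bob (knave) says "Ivy is a knight" - this is FALSE (a lie) because Ivy is a knave.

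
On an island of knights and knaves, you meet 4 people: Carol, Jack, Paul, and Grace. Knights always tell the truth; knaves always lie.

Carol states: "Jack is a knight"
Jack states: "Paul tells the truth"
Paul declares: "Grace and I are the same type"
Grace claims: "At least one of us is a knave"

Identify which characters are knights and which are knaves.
Carol is a knave.
Jack is a knave.
Paul is a knave.
Grace is a knight.

Verification:
- Carol (knave) says "Jack is a knight" - this is FALSE (a lie) because Jack is a knave.
- Jack (knave) says "Paul tells the truth" - this is FALSE (a lie) because Paul is a knave.
- Paul (knave) says "Grace and I are the same type" - this is FALSE (a lie) because Paul is a knave and Grace is a knight.
- Grace (knight) says "At least one of us is a knave" - this is TRUE because Carol, Jack, and Paul are knaves.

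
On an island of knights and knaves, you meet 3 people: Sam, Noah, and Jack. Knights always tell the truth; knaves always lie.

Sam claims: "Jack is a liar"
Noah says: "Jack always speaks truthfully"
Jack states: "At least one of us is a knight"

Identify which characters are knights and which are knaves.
Sam is a knave.
Noah is a knight.
Jack is a knight.

Verification:
- Sam (knave) says "Jack is a liar" - this is FALSE (a lie) because Jack is a knight.
- Noah (knight) says "Jack always speaks truthfully" - this is TRUE because Jack is a knight.
- Jack (knight) says "At least one of us is a knight" - this is TRUE because Noah and Jack are knights.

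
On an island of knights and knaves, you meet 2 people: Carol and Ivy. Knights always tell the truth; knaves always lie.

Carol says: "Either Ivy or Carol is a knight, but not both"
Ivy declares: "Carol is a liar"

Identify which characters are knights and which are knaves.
Carol is a knight.
Ivy is a knave.

Verification:
- Carol (knight) says "Either Ivy or Carol is a knight, but not both" - this is TRUE because Ivy is a knave and Carol is a knight.
- Ivy (knave) says "Carol is a liar" - this is FALSE (a lie) because Carol is a knight.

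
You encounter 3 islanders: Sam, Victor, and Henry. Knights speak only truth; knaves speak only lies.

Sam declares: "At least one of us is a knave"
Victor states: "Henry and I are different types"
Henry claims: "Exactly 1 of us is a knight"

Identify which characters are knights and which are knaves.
Sam is a knight.
Victor is a knight.
Henry is a knave.

Verification:
- Sam (knight) says "At least one of us is a knave" - this is TRUE because Henry is a knave.
- Victor (knight) says "Henry and I are different types" - this is TRUE because Victor is a knight and Henry is a knave.
- Henry (knave) says "Exactly 1 of us is a knight" - this is FALSE (a lie) because there are 2 knights.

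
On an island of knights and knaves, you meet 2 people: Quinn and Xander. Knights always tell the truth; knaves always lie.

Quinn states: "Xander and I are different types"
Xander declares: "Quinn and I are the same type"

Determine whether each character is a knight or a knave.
Quinn is a knight.
Xander is a knave.

Verification:
- Quinn (knight) says "Xander and I are different types" - this is TRUE because Quinn is a knight and Xander is a knave.
- Xander (knave) says "Quinn and I are the same type" - this is FALSE (a lie) because Xander is a knave and Quinn is a knight.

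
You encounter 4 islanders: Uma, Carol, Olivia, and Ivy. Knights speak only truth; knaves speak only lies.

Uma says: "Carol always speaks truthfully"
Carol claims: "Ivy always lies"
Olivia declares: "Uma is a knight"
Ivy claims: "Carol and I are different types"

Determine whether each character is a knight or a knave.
Uma is a knave.
Carol is a knave.
Olivia is a knave.
Ivy is a knight.

Verification:
- Uma (knave) says "Carol always speaks truthfully" - this is FALSE (a lie) because Carol is a knave.
- Carol (knave) says "Ivy always lies" - this is FALSE (a lie) because Ivy is a knight.
- Olivia (knave) says "Uma is a knight" - this is FALSE (a lie) because Uma is a knave.
- Ivy (knight) says "Carol and I are different types" - this is TRUE because Ivy is a knight and Carol is a knave.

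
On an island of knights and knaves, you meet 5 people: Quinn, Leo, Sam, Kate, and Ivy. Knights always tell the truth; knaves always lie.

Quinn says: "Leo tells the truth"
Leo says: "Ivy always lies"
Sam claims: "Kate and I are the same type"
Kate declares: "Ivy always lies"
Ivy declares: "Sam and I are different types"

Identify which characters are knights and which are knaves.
Quinn is a knight.
Leo is a knight.
Sam is a knave.
Kate is a knight.
Ivy is a knave.

Verification:
- Quinn (knight) says "Leo tells the truth" - this is TRUE because Leo is a knight.
- Leo (knight) says "Ivy always lies" - this is TRUE because Ivy is a knave.
- Sam (knave) says "Kate and I are the same type" - this is FALSE (a lie) because Sam is a knave and Kate is a knight.
- Kate (knight) says "Ivy always lies" - this is TRUE because Ivy is a knave.
- Ivy (knave) says "Sam and I are different types" - this is FALSE (a lie) because Ivy is a knave and Sam is a knave.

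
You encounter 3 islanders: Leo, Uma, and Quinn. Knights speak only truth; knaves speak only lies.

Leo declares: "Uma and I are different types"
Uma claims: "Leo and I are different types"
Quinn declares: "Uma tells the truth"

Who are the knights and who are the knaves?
Leo is a knave.
Uma is a knave.
Quinn is a knave.

Verification:
- Leo (knave) says "Uma and I are different types" - this is FALSE (a lie) because Leo is a knave and Uma is a knave.
- Uma (knave) says "Leo and I are different types" - this is FALSE (a lie) because Uma is a knave and Leo is a knave.
- Quinn (knave) says "Uma tells the truth" - this is FALSE (a lie) because Uma is a knave.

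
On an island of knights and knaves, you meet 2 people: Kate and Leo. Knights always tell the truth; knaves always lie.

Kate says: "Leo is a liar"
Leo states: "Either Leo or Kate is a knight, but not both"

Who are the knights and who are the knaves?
Kate is a knave.
Leo is a knight.

Verification:
- Kate (knave) says "Leo is a liar" - this is FALSE (a lie) because Leo is a knight.
- Leo (knight) says "Either Leo or Kate is a knight, but not both" - this is TRUE because Leo is a knight and Kate is a knave.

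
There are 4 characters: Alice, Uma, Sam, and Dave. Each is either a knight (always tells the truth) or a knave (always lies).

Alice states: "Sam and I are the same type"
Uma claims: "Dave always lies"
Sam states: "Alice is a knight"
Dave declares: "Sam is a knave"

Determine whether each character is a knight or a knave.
Alice is a knight.
Uma is a knight.
Sam is a knight.
Dave is a knave.

Verification:
- Alice (knight) says "Sam and I are the same type" - this is TRUE because Alice is a knight and Sam is a knight.
- Uma (knight) says "Dave always lies" - this is TRUE because Dave is a knave.
- Sam (knight) says "Alice is a knight" - this is TRUE because Alice is a knight.
- Dave (knave) says "Sam is a knave" - this is FALSE (a lie) because Sam is a knight.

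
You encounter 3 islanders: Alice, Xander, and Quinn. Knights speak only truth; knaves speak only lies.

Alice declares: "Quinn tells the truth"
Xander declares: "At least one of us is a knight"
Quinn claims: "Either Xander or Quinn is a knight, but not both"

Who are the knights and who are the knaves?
Alice is a knave.
Xander is a knave.
Quinn is a knave.

Verification:
- Alice (knave) says "Quinn tells the truth" - this is FALSE (a lie) because Quinn is a knave.
- Xander (knave) says "At least one of us is a knight" - this is FALSE (a lie) because no one is a knight.
- Quinn (knave) says "Either Xander or Quinn is a knight, but not both" - this is FALSE (a lie) because Xander is a knave and Quinn is a knave.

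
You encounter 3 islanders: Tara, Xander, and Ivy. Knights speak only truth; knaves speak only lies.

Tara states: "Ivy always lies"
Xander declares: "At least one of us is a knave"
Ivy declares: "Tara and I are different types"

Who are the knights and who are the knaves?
Tara is a knave.
Xander is a knight.
Ivy is a knight.

Verification:
- Tara (knave) says "Ivy always lies" - this is FALSE (a lie) because Ivy is a knight.
- Xander (knight) says "At least one of us is a knave" - this is TRUE because Tara is a knave.
- Ivy (knight) says "Tara and I are different types" - this is TRUE because Ivy is a knight and Tara is a knave.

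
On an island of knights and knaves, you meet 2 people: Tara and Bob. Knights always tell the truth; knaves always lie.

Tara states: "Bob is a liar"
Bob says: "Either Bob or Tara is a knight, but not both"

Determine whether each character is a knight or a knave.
Tara is a knave.
Bob is a knight.

Verification:
- Tara (knave) says "Bob is a liar" - this is FALSE (a lie) because Bob is a knight.
- Bob (knight) says "Either Bob or Tara is a knight, but not both" - this is TRUE because Bob is a knight and Tara is a knave.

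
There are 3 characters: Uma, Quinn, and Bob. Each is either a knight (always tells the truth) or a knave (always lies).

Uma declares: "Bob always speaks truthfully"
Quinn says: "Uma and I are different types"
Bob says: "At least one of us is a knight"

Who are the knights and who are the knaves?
Uma is a knave.
Quinn is a knave.
Bob is a knave.

Verification:
- Uma (knave) says "Bob always speaks truthfully" - this is FALSE (a lie) because Bob is a knave.
- Quinn (knave) says "Uma and I are different types" - this is FALSE (a lie) because Quinn is a knave and Uma is a knave.
- Bob (knave) says "At least one of us is a knight" - this is FALSE (a lie) because no one is a knight.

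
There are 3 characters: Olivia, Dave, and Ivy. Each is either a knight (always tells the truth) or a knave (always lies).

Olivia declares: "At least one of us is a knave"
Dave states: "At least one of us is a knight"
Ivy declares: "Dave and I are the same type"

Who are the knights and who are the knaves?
Olivia is a knight.
Dave is a knight.
Ivy is a knave.

Verification:
- Olivia (knight) says "At least one of us is a knave" - this is TRUE because Ivy is a knave.
- Dave (knight) says "At least one of us is a knight" - this is TRUE because Olivia and Dave are knights.
- Ivy (knave) says "Dave and I are the same type" - this is FALSE (a lie) because Ivy is a knave and Dave is a knight.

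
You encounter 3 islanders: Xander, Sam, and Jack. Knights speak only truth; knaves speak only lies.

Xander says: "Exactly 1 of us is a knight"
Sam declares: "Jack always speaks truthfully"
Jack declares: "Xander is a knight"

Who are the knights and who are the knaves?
Xander is a knave.
Sam is a knave.
Jack is a knave.

Verification:
- Xander (knave) says "Exactly 1 of us is a knight" - this is FALSE (a lie) because there are 0 knights.
- Sam (knave) says "Jack always speaks truthfully" - this is FALSE (a lie) because Jack is a knave.
- Jack (knave) says "Xander is a knight" - this is FALSE (a lie) because Xander is a knave.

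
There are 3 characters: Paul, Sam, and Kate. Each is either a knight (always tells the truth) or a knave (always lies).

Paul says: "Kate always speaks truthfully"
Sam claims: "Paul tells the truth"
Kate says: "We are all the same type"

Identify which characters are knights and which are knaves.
Paul is a knight.
Sam is a knight.
Kate is a knight.

Verification:
- Paul (knight) says "Kate always speaks truthfully" - this is TRUE because Kate is a knight.
- Sam (knight) says "Paul tells the truth" - this is TRUE because Paul is a knight.
- Kate (knight) says "We are all the same type" - this is TRUE because Paul, Sam, and Kate are knights.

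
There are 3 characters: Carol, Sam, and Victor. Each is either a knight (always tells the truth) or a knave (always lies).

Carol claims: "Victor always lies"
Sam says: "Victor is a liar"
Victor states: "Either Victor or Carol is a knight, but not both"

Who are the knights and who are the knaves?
Carol is a knave.
Sam is a knave.
Victor is a knight.

Verification:
- Carol (knave) says "Victor always lies" - this is FALSE (a lie) because Victor is a knight.
- Sam (knave) says "Victor is a liar" - this is FALSE (a lie) because Victor is a knight.
- Victor (knight) says "Either Victor or Carol is a knight, but not both" - this is TRUE because Victor is a knight and Carol is a knave.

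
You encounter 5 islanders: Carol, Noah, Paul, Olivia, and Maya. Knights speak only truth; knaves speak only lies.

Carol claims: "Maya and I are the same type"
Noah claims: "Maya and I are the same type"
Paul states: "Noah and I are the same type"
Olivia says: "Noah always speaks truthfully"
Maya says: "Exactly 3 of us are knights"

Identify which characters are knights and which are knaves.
Carol is a knave.
Noah is a knight.
Paul is a knave.
Olivia is a knight.
Maya is a knight.

Verification:
- Carol (knave) says "Maya and I are the same type" - this is FALSE (a lie) because Carol is a knave and Maya is a knight.
- Noah (knight) says "Maya and I are the same type" - this is TRUE because Noah is a knight and Maya is a knight.
- Paul (knave) says "Noah and I are the same type" - this is FALSE (a lie) because Paul is a knave and Noah is a knight.
- Olivia (knight) says "Noah always speaks truthfully" - this is TRUE because Noah is a knight.
- Maya (knight) says "Exactly 3 of us are knights" - this is TRUE because there are 3 knights.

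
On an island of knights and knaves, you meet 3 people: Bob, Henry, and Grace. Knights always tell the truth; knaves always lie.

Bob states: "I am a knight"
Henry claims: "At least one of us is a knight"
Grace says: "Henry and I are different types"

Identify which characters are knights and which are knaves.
Bob is a knave.
Henry is a knave.
Grace is a knave.

Verification:
- Bob (knave) says "I am a knight" - this is FALSE (a lie) because Bob is a knave.
- Henry (knave) says "At least one of us is a knight" - this is FALSE (a lie) because no one is a knight.
- Grace (knave) says "Henry and I are different types" - this is FALSE (a lie) because Grace is a knave and Henry is a knave.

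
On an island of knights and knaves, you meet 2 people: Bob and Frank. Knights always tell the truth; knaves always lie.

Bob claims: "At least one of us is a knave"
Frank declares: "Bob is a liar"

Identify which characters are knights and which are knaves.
Bob is a knight.
Frank is a knave.

Verification:
- Bob (knight) says "At least one of us is a knave" - this is TRUE because Frank is a knave.
- Frank (knave) says "Bob is a liar" - this is FALSE (a lie) because Bob is a knight.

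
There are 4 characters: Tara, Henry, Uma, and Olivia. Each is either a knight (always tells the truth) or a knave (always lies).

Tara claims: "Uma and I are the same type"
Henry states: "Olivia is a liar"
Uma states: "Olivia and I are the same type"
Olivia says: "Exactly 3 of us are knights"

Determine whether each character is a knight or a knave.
Tara is a knight.
Henry is a knave.
Uma is a knight.
Olivia is a knight.

Verification:
- Tara (knight) says "Uma and I are the same type" - this is TRUE because Tara is a knight and Uma is a knight.
- Henry (knave) says "Olivia is a liar" - this is FALSE (a lie) because Olivia is a knight.
- Uma (knight) says "Olivia and I are the same type" - this is TRUE because Uma is a knight and Olivia is a knight.
- Olivia (knight) says "Exactly 3 of us are knights" - this is TRUE because there are 3 knights.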